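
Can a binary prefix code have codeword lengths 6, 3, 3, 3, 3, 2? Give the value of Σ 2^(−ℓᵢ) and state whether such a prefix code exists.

With common denominator 2^6 = 64: Σ 2^(−ℓᵢ) = 1/64 + 8/64 + 8/64 + 8/64 + 8/64 + 16/64 = 49/64 = 0.765625.
Kraft's inequality requires Σ ≤ 1; here Σ = 0.765625 ≤ 1, so such a prefix code exists.

0.765625; yes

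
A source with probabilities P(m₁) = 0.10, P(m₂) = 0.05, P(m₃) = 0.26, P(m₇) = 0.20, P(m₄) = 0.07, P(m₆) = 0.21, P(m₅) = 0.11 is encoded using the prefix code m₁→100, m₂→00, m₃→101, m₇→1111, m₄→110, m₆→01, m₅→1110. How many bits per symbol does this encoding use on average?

3.05 bits/symbol

L̄ = Σ pᵢ·ℓᵢ = 0.10·3 + 0.05·2 + 0.26·3 + 0.20·4 + 0.07·3 + 0.21·2 + 0.11·4 = 3.05 bits/symbol.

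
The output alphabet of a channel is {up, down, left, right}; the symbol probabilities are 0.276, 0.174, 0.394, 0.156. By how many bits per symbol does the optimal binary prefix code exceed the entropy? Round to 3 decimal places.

0.037 bits

Entropy H = −Σ p log₂ p ≈ 1.8991 bits.
Huffman merges: 39/250+87/500→33/100; 69/250+33/100→303/500; 197/500+303/500→1. L = 242/125 ≈ 1.9360.
L − H = 1.9360 − 1.8991 = 0.037 bits.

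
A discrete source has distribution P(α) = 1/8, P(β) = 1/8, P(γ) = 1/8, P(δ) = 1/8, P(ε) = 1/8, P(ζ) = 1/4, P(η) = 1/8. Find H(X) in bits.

Each probability is a power of 1/2, so log₂(1/p) is an integer.
H = Σ p·log₂(1/p) = 1/8·3 + 1/8·3 + 1/8·3 + 1/8·3 + 1/8·3 + 1/4·2 + 1/8·3 = 2.75 bits.

2.75 bits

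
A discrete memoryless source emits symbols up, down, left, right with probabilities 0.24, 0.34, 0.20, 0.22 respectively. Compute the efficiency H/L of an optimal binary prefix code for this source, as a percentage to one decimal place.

98.4%

Entropy H = −Σ p log₂ p ≈ 1.9683 bits.
Huffman merges: 1/5+11/50→21/50; 6/25+17/50→29/50; 21/50+29/50→1. L = 2 ≈ 2.0000.
Efficiency = H/L = 1.9683/2.0000 = 98.4%.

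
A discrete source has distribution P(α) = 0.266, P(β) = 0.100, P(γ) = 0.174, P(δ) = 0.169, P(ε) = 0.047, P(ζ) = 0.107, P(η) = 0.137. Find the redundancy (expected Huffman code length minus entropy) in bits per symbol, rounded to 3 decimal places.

Entropy H = −Σ p log₂ p ≈ 2.6580 bits.
Huffman merges: 47/1000+1/10→147/1000; 107/1000+137/1000→61/250; 147/1000+169/1000→79/250; 87/500+61/250→209/500; 133/500+79/250→291/500; 209/500+291/500→1. L = 2707/1000 ≈ 2.7070.
L − H = 2.7070 − 2.6580 = 0.049 bits.

0.049 bits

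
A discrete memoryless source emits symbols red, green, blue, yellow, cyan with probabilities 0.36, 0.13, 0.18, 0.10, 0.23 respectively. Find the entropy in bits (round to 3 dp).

2.178 bits

H = −Σ pᵢ log₂ pᵢ.
−0.36·log₂(0.36) = 0.5306
−0.13·log₂(0.13) = 0.3826
−0.18·log₂(0.18) = 0.4453
−0.10·log₂(0.10) = 0.3322
−0.23·log₂(0.23) = 0.4877
Sum ≈ 2.1784 → 2.178 bits.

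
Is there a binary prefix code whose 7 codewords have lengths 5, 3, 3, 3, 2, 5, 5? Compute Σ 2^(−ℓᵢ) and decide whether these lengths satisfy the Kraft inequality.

0.71875; yes

With common denominator 2^5 = 32: Σ 2^(−ℓᵢ) = 1/32 + 4/32 + 4/32 + 4/32 + 8/32 + 1/32 + 1/32 = 23/32 = 0.71875.
Kraft's inequality requires Σ ≤ 1; here Σ = 0.71875 ≤ 1, so such a prefix code exists.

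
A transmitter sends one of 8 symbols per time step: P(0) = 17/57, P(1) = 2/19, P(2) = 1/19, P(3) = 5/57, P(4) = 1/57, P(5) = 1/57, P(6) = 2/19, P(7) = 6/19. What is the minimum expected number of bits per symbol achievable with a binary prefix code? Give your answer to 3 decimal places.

Repeatedly combine the two least-probable nodes; the expected code length is the sum of the merged weights.
merge 1/57 + 1/57 → 2/57
merge 2/57 + 1/19 → 5/57
merge 5/57 + 5/57 → 10/57
merge 2/19 + 2/19 → 4/19
merge 10/57 + 4/19 → 22/57
merge 17/57 + 6/19 → 35/57
merge 22/57 + 35/57 → 1
L = 2/57 + 5/57 + 10/57 + 4/19 + 22/57 + 35/57 + 1 = 143/57 ≈ 2.509 bits/symbol.

2.509 bits/symbol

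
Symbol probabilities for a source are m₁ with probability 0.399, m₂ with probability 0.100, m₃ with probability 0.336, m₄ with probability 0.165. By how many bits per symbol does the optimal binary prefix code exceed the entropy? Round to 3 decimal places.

0.047 bits

Entropy H = −Σ p log₂ p ≈ 1.8187 bits.
Huffman merges: 1/10+33/200→53/200; 53/200+42/125→601/1000; 399/1000+601/1000→1. L = 933/500 ≈ 1.8660.
L − H = 1.8660 − 1.8187 = 0.047 bits.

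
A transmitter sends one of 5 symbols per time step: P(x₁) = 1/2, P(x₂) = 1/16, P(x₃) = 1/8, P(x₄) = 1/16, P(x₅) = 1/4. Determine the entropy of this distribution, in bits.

1.875 bits

Each probability is a power of 1/2, so log₂(1/p) is an integer.
H = Σ p·log₂(1/p) = 1/2·1 + 1/16·4 + 1/8·3 + 1/16·4 + 1/4·2 = 1.875 bits.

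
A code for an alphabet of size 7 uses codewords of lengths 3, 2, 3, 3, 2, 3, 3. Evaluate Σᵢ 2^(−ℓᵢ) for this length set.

1.125

With common denominator 2^3 = 8: Σ 2^(−ℓᵢ) = 1/8 + 2/8 + 1/8 + 1/8 + 2/8 + 1/8 + 1/8 = 9/8 = 1.125.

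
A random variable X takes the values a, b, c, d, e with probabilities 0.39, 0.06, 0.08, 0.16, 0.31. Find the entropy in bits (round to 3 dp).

2.012 bits

H = −Σ pᵢ log₂ pᵢ.
−0.39·log₂(0.39) = 0.5298
−0.06·log₂(0.06) = 0.2435
−0.08·log₂(0.08) = 0.2915
−0.16·log₂(0.16) = 0.4230
−0.31·log₂(0.31) = 0.5238
Sum ≈ 2.0117 → 2.012 bits.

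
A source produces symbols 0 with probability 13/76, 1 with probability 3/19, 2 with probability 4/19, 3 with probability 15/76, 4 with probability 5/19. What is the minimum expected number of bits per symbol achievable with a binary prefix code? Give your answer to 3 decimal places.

2.329 bits/symbol

Repeatedly combine the two least-probable nodes; the expected code length is the sum of the merged weights.
merge 3/19 + 13/76 → 25/76
merge 15/76 + 4/19 → 31/76
merge 5/19 + 25/76 → 45/76
merge 31/76 + 45/76 → 1
L = 25/76 + 31/76 + 45/76 + 1 = 177/76 ≈ 2.329 bits/symbol.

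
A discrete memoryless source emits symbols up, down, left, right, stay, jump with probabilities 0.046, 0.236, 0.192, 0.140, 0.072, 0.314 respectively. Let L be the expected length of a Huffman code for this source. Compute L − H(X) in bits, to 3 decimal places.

0.028 bits

Entropy H = −Σ p log₂ p ≈ 2.3482 bits.
Huffman merges: 23/500+9/125→59/500; 59/500+7/50→129/500; 24/125+59/250→107/250; 129/500+157/500→143/250; 107/250+143/250→1. L = 297/125 ≈ 2.3760.
L − H = 2.3760 − 2.3482 = 0.028 bits.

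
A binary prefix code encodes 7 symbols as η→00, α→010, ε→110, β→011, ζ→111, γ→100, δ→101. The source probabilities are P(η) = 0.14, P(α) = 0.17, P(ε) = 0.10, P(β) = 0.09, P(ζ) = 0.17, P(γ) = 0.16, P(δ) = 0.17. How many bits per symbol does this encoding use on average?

2.86 bits/symbol

L̄ = Σ pᵢ·ℓᵢ = 0.14·2 + 0.17·3 + 0.10·3 + 0.09·3 + 0.17·3 + 0.16·3 + 0.17·3 = 2.86 bits/symbol.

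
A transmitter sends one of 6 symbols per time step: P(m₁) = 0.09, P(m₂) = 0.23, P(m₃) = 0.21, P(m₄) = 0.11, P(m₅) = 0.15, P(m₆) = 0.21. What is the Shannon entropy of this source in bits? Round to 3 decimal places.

H = −Σ pᵢ log₂ pᵢ.
−0.09·log₂(0.09) = 0.3127
−0.23·log₂(0.23) = 0.4877
−0.21·log₂(0.21) = 0.4728
−0.11·log₂(0.11) = 0.3503
−0.15·log₂(0.15) = 0.4105
−0.21·log₂(0.21) = 0.4728
Sum ≈ 2.5068 → 2.507 bits.

2.507 bits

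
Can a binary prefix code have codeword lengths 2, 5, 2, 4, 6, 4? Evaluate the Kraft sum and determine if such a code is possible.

With common denominator 2^6 = 64: Σ 2^(−ℓᵢ) = 16/64 + 2/64 + 16/64 + 4/64 + 1/64 + 4/64 = 43/64 = 0.671875.
Kraft's inequality requires Σ ≤ 1; here Σ = 0.671875 ≤ 1, so such a prefix code exists.

0.671875; yes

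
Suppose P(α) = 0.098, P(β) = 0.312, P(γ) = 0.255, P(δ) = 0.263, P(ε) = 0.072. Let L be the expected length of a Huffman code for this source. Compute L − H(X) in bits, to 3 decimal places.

0.035 bits

Entropy H = −Σ p log₂ p ≈ 2.1355 bits.
Huffman merges: 9/125+49/500→17/100; 17/100+51/200→17/40; 263/1000+39/125→23/40; 17/40+23/40→1. L = 217/100 ≈ 2.1700.
L − H = 2.1700 − 2.1355 = 0.035 bits.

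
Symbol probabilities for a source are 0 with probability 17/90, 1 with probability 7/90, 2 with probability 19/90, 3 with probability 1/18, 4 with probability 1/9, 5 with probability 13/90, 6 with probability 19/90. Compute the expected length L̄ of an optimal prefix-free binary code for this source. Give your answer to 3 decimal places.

2.711 bits/symbol

Repeatedly combine the two least-probable nodes; the expected code length is the sum of the merged weights.
merge 1/18 + 7/90 → 2/15
merge 1/9 + 2/15 → 11/45
merge 13/90 + 17/90 → 1/3
merge 19/90 + 19/90 → 19/45
merge 11/45 + 1/3 → 26/45
merge 19/45 + 26/45 → 1
L = 2/15 + 11/45 + 1/3 + 19/45 + 26/45 + 1 = 122/45 ≈ 2.711 bits/symbol.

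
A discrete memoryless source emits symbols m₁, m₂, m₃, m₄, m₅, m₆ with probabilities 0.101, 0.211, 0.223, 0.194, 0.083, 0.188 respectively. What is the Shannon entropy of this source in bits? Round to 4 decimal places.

2.5008 bits

H = −Σ pᵢ log₂ pᵢ.
−0.101·log₂(0.101) = 0.3341
−0.211·log₂(0.211) = 0.4736
−0.223·log₂(0.223) = 0.4828
−0.194·log₂(0.194) = 0.4590
−0.083·log₂(0.083) = 0.2980
−0.188·log₂(0.188) = 0.4533
Sum ≈ 2.5008 → 2.5008 bits.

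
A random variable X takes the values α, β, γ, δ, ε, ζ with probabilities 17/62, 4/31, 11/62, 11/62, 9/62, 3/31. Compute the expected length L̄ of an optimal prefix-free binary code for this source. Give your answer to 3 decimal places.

Repeatedly combine the two least-probable nodes; the expected code length is the sum of the merged weights.
merge 3/31 + 4/31 → 7/31
merge 9/62 + 11/62 → 10/31
merge 11/62 + 7/31 → 25/62
merge 17/62 + 10/31 → 37/62
merge 25/62 + 37/62 → 1
L = 7/31 + 10/31 + 25/62 + 37/62 + 1 = 79/31 ≈ 2.548 bits/symbol.

2.548 bits/symbol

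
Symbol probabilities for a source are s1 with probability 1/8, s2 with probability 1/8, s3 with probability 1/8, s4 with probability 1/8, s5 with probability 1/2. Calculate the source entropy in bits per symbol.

2 bits

Each probability is a power of 1/2, so log₂(1/p) is an integer.
H = Σ p·log₂(1/p) = 1/8·3 + 1/8·3 + 1/8·3 + 1/8·3 + 1/2·1 = 2 bits.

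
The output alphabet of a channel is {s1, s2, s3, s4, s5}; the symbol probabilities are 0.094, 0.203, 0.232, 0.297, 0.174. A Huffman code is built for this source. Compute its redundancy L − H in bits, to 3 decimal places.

Entropy H = −Σ p log₂ p ≈ 2.2358 bits.
Huffman merges: 47/500+87/500→67/250; 203/1000+29/125→87/200; 67/250+297/1000→113/200; 87/200+113/200→1. L = 567/250 ≈ 2.2680.
L − H = 2.2680 − 2.2358 = 0.032 bits.

0.032 bits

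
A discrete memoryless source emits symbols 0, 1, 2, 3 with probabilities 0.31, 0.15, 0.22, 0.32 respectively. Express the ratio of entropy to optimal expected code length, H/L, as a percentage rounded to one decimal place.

97.0%

Entropy H = −Σ p log₂ p ≈ 1.9409 bits.
Huffman merges: 3/20+11/50→37/100; 31/100+8/25→63/100; 37/100+63/100→1. L = 2 ≈ 2.0000.
Efficiency = H/L = 1.9409/2.0000 = 97.0%.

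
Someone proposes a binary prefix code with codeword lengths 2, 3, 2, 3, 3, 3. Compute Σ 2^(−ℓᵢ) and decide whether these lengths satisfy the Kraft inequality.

1; yes

With common denominator 2^3 = 8: Σ 2^(−ℓᵢ) = 2/8 + 1/8 + 2/8 + 1/8 + 1/8 + 1/8 = 8/8 = 1.
Kraft's inequality requires Σ ≤ 1; here Σ = 1 ≤ 1, so such a prefix code exists.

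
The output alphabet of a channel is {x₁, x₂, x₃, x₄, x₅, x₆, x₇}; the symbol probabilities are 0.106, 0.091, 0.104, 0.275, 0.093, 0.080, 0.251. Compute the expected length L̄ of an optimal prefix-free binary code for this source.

2.645 bits/symbol

Repeatedly combine the two least-probable nodes; the expected code length is the sum of the merged weights.
merge 2/25 + 91/1000 → 171/1000
merge 93/1000 + 13/125 → 197/1000
merge 53/500 + 171/1000 → 277/1000
merge 197/1000 + 251/1000 → 56/125
merge 11/40 + 277/1000 → 69/125
merge 56/125 + 69/125 → 1
L = 171/1000 + 197/1000 + 277/1000 + 56/125 + 69/125 + 1 = 529/200 = 2.645 bits/symbol.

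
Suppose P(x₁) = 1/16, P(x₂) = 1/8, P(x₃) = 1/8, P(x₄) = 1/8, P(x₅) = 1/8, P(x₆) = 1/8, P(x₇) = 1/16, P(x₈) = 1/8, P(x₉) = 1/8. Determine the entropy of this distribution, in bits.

3.125 bits

Each probability is a power of 1/2, so log₂(1/p) is an integer.
H = Σ p·log₂(1/p) = 1/16·4 + 1/8·3 + 1/8·3 + 1/8·3 + 1/8·3 + 1/8·3 + 1/16·4 + 1/8·3 + 1/8·3 = 3.125 bits.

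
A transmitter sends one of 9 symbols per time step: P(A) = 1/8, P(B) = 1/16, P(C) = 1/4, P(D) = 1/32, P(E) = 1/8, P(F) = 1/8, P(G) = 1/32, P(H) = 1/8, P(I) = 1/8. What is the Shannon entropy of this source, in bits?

Each probability is a power of 1/2, so log₂(1/p) is an integer.
H = Σ p·log₂(1/p) = 1/8·3 + 1/16·4 + 1/4·2 + 1/32·5 + 1/8·3 + 1/8·3 + 1/32·5 + 1/8·3 + 1/8·3 = 2.9375 bits.

2.9375 bits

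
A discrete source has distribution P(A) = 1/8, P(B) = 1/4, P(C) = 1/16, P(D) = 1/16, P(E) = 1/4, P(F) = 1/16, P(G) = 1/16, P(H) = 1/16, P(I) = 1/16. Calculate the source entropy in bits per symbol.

2.875 bits

Each probability is a power of 1/2, so log₂(1/p) is an integer.
H = Σ p·log₂(1/p) = 1/8·3 + 1/4·2 + 1/16·4 + 1/16·4 + 1/4·2 + 1/16·4 + 1/16·4 + 1/16·4 + 1/16·4 = 2.875 bits.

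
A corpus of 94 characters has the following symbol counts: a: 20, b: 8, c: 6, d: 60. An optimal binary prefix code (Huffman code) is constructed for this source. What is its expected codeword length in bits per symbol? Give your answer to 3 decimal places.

Probabilities are the counts divided by 94.
Repeatedly combine the two least-probable nodes; the expected code length is the sum of the merged weights.
merge 3/47 + 4/47 → 7/47
merge 7/47 + 10/47 → 17/47
merge 17/47 + 30/47 → 1
L = 7/47 + 17/47 + 1 = 71/47 ≈ 1.511 bits/symbol.

1.511 bits/symbol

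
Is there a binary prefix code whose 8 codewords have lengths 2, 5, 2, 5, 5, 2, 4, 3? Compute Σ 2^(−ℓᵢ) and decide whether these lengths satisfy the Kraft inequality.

With common denominator 2^5 = 32: Σ 2^(−ℓᵢ) = 8/32 + 1/32 + 8/32 + 1/32 + 1/32 + 8/32 + 2/32 + 4/32 = 33/32 = 1.03125.
Kraft's inequality requires Σ ≤ 1; here Σ = 1.03125 > 1, so no such prefix code exists.

1.03125; no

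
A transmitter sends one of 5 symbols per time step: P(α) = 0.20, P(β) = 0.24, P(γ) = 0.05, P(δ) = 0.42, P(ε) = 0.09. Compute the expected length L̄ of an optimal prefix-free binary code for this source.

2.06 bits/symbol

Repeatedly combine the two least-probable nodes; the expected code length is the sum of the merged weights.
merge 1/20 + 9/100 → 7/50
merge 7/50 + 1/5 → 17/50
merge 6/25 + 17/50 → 29/50
merge 21/50 + 29/50 → 1
L = 7/50 + 17/50 + 29/50 + 1 = 103/50 = 2.06 bits/symbol.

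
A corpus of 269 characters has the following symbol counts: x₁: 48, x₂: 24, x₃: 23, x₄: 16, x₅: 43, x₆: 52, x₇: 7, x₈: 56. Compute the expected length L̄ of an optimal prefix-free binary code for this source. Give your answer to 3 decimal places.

Probabilities are the counts divided by 269.
Repeatedly combine the two least-probable nodes; the expected code length is the sum of the merged weights.
merge 7/269 + 16/269 → 23/269
merge 23/269 + 23/269 → 46/269
merge 24/269 + 43/269 → 67/269
merge 46/269 + 48/269 → 94/269
merge 52/269 + 56/269 → 108/269
merge 67/269 + 94/269 → 161/269
merge 108/269 + 161/269 → 1
L = 23/269 + 46/269 + 67/269 + 94/269 + 108/269 + 161/269 + 1 = 768/269 ≈ 2.855 bits/symbol.

2.855 bits/symbol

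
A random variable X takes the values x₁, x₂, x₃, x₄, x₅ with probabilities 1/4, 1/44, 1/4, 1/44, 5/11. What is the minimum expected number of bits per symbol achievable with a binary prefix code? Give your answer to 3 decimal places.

Repeatedly combine the two least-probable nodes; the expected code length is the sum of the merged weights.
merge 1/44 + 1/44 → 1/22
merge 1/22 + 1/4 → 13/44
merge 1/4 + 13/44 → 6/11
merge 5/11 + 6/11 → 1
L = 1/22 + 13/44 + 6/11 + 1 = 83/44 ≈ 1.886 bits/symbol.

1.886 bits/symbol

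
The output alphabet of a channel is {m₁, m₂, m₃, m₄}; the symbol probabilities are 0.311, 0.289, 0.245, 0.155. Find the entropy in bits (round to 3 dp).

H = −Σ pᵢ log₂ pᵢ.
−0.311·log₂(0.311) = 0.5240
−0.289·log₂(0.289) = 0.5176
−0.245·log₂(0.245) = 0.4971
−0.155·log₂(0.155) = 0.4169
Sum ≈ 1.9556 → 1.956 bits.

1.956 bits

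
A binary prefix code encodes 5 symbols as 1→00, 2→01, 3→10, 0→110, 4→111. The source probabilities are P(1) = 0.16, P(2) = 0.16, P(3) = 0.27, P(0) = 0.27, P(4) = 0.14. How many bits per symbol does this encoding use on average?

2.41 bits/symbol

L̄ = Σ pᵢ·ℓᵢ = 0.16·2 + 0.16·2 + 0.27·2 + 0.27·3 + 0.14·3 = 2.41 bits/symbol.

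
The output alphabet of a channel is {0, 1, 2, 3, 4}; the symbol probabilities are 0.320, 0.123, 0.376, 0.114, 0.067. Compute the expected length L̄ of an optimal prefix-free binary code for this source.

2.109 bits/symbol

Repeatedly combine the two least-probable nodes; the expected code length is the sum of the merged weights.
merge 67/1000 + 57/500 → 181/1000
merge 123/1000 + 181/1000 → 38/125
merge 38/125 + 8/25 → 78/125
merge 47/125 + 78/125 → 1
L = 181/1000 + 38/125 + 78/125 + 1 = 2109/1000 = 2.109 bits/symbol.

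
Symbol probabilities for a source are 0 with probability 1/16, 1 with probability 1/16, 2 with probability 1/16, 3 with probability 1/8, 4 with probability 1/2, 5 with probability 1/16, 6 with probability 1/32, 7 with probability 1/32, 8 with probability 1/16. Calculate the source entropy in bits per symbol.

Each probability is a power of 1/2, so log₂(1/p) is an integer.
H = Σ p·log₂(1/p) = 1/16·4 + 1/16·4 + 1/16·4 + 1/8·3 + 1/2·1 + 1/16·4 + 1/32·5 + 1/32·5 + 1/16·4 = 2.4375 bits.

2.4375 bits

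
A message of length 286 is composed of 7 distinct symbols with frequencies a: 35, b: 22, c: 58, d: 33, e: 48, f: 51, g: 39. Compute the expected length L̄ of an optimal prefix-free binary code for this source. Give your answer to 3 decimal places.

2.797 bits/symbol

Probabilities are the counts divided by 286.
Repeatedly combine the two least-probable nodes; the expected code length is the sum of the merged weights.
merge 1/13 + 3/26 → 5/26
merge 35/286 + 3/22 → 37/143
merge 24/143 + 51/286 → 9/26
merge 5/26 + 29/143 → 113/286
merge 37/143 + 9/26 → 173/286
merge 113/286 + 173/286 → 1
L = 5/26 + 37/143 + 9/26 + 113/286 + 173/286 + 1 = 400/143 ≈ 2.797 bits/symbol.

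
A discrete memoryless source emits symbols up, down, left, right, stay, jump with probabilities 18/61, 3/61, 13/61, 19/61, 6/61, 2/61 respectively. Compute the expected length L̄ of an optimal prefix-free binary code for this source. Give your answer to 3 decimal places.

2.262 bits/symbol

Repeatedly combine the two least-probable nodes; the expected code length is the sum of the merged weights.
merge 2/61 + 3/61 → 5/61
merge 5/61 + 6/61 → 11/61
merge 11/61 + 13/61 → 24/61
merge 18/61 + 19/61 → 37/61
merge 24/61 + 37/61 → 1
L = 5/61 + 11/61 + 24/61 + 37/61 + 1 = 138/61 ≈ 2.262 bits/symbol.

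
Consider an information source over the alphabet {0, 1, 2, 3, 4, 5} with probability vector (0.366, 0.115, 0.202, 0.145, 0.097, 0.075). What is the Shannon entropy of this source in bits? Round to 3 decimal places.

2.366 bits

H = −Σ pᵢ log₂ pᵢ.
−0.366·log₂(0.366) = 0.5307
−0.115·log₂(0.115) = 0.3588
−0.202·log₂(0.202) = 0.4661
−0.145·log₂(0.145) = 0.4040
−0.097·log₂(0.097) = 0.3265
−0.075·log₂(0.075) = 0.2803
Sum ≈ 2.3664 → 2.366 bits.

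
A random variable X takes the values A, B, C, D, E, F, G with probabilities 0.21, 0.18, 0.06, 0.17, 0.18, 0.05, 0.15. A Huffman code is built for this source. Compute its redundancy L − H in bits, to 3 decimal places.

Entropy H = −Σ p log₂ p ≈ 2.6682 bits.
Huffman merges: 1/20+3/50→11/100; 11/100+3/20→13/50; 17/100+9/50→7/20; 9/50+21/100→39/100; 13/50+7/20→61/100; 39/100+61/100→1. L = 68/25 ≈ 2.7200.
L − H = 2.7200 − 2.6682 = 0.052 bits.

0.052 bits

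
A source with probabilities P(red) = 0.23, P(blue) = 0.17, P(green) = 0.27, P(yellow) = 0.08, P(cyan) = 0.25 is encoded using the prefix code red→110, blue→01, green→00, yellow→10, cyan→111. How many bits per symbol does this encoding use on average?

2.48 bits/symbol

L̄ = Σ pᵢ·ℓᵢ = 0.23·3 + 0.17·2 + 0.27·2 + 0.08·2 + 0.25·3 = 2.48 bits/symbol.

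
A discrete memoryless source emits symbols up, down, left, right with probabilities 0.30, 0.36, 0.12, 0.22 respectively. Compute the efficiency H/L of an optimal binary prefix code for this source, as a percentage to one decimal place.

95.9%

Entropy H = −Σ p log₂ p ≈ 1.8993 bits.
Huffman merges: 3/25+11/50→17/50; 3/10+17/50→16/25; 9/25+16/25→1. L = 99/50 ≈ 1.9800.
Efficiency = H/L = 1.8993/1.9800 = 95.9%.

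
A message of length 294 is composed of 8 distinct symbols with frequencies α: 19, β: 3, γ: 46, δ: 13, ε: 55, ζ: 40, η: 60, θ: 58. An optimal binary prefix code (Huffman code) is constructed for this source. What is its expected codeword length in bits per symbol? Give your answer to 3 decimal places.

Probabilities are the counts divided by 294.
Repeatedly combine the two least-probable nodes; the expected code length is the sum of the merged weights.
merge 1/98 + 13/294 → 8/147
merge 8/147 + 19/294 → 5/42
merge 5/42 + 20/147 → 25/98
merge 23/147 + 55/294 → 101/294
merge 29/147 + 10/49 → 59/147
merge 25/98 + 101/294 → 88/147
merge 59/147 + 88/147 → 1
L = 8/147 + 5/42 + 25/98 + 101/294 + 59/147 + 88/147 + 1 = 815/294 ≈ 2.772 bits/symbol.

2.772 bits/symbol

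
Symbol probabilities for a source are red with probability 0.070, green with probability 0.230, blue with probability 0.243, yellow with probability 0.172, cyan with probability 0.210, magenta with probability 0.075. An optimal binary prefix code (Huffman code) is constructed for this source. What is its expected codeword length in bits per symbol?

2.462 bits/symbol

Repeatedly combine the two least-probable nodes; the expected code length is the sum of the merged weights.
merge 7/100 + 3/40 → 29/200
merge 29/200 + 43/250 → 317/1000
merge 21/100 + 23/100 → 11/25
merge 243/1000 + 317/1000 → 14/25
merge 11/25 + 14/25 → 1
L = 29/200 + 317/1000 + 11/25 + 14/25 + 1 = 1231/500 = 2.462 bits/symbol.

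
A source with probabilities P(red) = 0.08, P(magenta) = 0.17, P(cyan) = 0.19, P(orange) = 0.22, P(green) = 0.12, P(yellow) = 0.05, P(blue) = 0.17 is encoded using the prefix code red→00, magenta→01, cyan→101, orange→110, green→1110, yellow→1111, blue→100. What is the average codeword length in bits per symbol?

L̄ = Σ pᵢ·ℓᵢ = 0.08·2 + 0.17·2 + 0.19·3 + 0.22·3 + 0.12·4 + 0.05·4 + 0.17·3 = 2.92 bits/symbol.

2.92 bits/symbol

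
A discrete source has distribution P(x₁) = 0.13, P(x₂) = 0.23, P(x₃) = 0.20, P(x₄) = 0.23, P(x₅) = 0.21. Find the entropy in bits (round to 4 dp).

H = −Σ pᵢ log₂ pᵢ.
−0.13·log₂(0.13) = 0.3826
−0.23·log₂(0.23) = 0.4877
−0.20·log₂(0.20) = 0.4644
−0.23·log₂(0.23) = 0.4877
−0.21·log₂(0.21) = 0.4728
Sum ≈ 2.2952 → 2.2952 bits.

2.2952 bits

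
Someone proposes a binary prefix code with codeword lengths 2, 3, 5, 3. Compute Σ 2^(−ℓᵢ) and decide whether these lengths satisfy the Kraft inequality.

With common denominator 2^5 = 32: Σ 2^(−ℓᵢ) = 8/32 + 4/32 + 1/32 + 4/32 = 17/32 = 0.53125.
Kraft's inequality requires Σ ≤ 1; here Σ = 0.53125 ≤ 1, so such a prefix code exists.

0.53125; yes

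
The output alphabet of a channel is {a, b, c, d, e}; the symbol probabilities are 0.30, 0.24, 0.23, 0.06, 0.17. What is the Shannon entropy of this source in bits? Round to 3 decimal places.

2.181 bits

H = −Σ pᵢ log₂ pᵢ.
−0.30·log₂(0.30) = 0.5211
−0.24·log₂(0.24) = 0.4941
−0.23·log₂(0.23) = 0.4877
−0.06·log₂(0.06) = 0.2435
−0.17·log₂(0.17) = 0.4346
Sum ≈ 2.1810 → 2.181 bits.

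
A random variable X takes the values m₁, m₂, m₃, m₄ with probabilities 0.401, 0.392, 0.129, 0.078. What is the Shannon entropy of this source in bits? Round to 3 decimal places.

H = −Σ pᵢ log₂ pᵢ.
−0.401·log₂(0.401) = 0.5286
−0.392·log₂(0.392) = 0.5296
−0.129·log₂(0.129) = 0.3811
−0.078·log₂(0.078) = 0.2871
Sum ≈ 1.7265 → 1.726 bits.

1.726 bits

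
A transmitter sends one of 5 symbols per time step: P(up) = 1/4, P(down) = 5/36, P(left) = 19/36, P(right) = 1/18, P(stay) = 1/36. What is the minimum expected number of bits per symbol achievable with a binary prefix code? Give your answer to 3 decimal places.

Repeatedly combine the two least-probable nodes; the expected code length is the sum of the merged weights.
merge 1/36 + 1/18 → 1/12
merge 1/12 + 5/36 → 2/9
merge 2/9 + 1/4 → 17/36
merge 17/36 + 19/36 → 1
L = 1/12 + 2/9 + 17/36 + 1 = 16/9 ≈ 1.778 bits/symbol.

1.778 bits/symbol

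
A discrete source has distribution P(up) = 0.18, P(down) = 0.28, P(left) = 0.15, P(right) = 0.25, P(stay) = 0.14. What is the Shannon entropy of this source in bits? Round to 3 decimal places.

H = −Σ pᵢ log₂ pᵢ.
−0.18·log₂(0.18) = 0.4453
−0.28·log₂(0.28) = 0.5142
−0.15·log₂(0.15) = 0.4105
−0.25·log₂(0.25) = 0.5000
−0.14·log₂(0.14) = 0.3971
Sum ≈ 2.2672 → 2.267 bits.

2.267 bits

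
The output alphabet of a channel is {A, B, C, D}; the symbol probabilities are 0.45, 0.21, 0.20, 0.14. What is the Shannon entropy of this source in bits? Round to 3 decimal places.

1.853 bits

H = −Σ pᵢ log₂ pᵢ.
−0.45·log₂(0.45) = 0.5184
−0.21·log₂(0.21) = 0.4728
−0.20·log₂(0.20) = 0.4644
−0.14·log₂(0.14) = 0.3971
Sum ≈ 1.8527 → 1.853 bits.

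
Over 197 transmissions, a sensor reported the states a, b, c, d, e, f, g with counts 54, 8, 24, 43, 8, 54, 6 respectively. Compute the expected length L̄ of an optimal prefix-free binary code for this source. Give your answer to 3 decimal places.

2.416 bits/symbol

Probabilities are the counts divided by 197.
Repeatedly combine the two least-probable nodes; the expected code length is the sum of the merged weights.
merge 6/197 + 8/197 → 14/197
merge 8/197 + 14/197 → 22/197
merge 22/197 + 24/197 → 46/197
merge 43/197 + 46/197 → 89/197
merge 54/197 + 54/197 → 108/197
merge 89/197 + 108/197 → 1
L = 14/197 + 22/197 + 46/197 + 89/197 + 108/197 + 1 = 476/197 ≈ 2.416 bits/symbol.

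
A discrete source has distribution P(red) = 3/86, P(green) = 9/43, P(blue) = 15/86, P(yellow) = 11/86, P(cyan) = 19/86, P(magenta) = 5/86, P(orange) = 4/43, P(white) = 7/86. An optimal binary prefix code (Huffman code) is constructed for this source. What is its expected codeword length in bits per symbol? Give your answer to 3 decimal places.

Repeatedly combine the two least-probable nodes; the expected code length is the sum of the merged weights.
merge 3/86 + 5/86 → 4/43
merge 7/86 + 4/43 → 15/86
merge 4/43 + 11/86 → 19/86
merge 15/86 + 15/86 → 15/43
merge 9/43 + 19/86 → 37/86
merge 19/86 + 15/43 → 49/86
merge 37/86 + 49/86 → 1
L = 4/43 + 15/86 + 19/86 + 15/43 + 37/86 + 49/86 + 1 = 122/43 ≈ 2.837 bits/symbol.

2.837 bits/symbol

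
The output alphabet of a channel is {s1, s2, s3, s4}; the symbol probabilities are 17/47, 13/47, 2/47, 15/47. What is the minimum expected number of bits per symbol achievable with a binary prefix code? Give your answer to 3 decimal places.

1.957 bits/symbol

Repeatedly combine the two least-probable nodes; the expected code length is the sum of the merged weights.
merge 2/47 + 13/47 → 15/47
merge 15/47 + 15/47 → 30/47
merge 17/47 + 30/47 → 1
L = 15/47 + 30/47 + 1 = 92/47 ≈ 1.957 bits/symbol.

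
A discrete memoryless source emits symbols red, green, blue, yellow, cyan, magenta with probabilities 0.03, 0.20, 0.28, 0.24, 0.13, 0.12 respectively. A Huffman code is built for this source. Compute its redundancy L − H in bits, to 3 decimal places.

0.056 bits

Entropy H = −Σ p log₂ p ≈ 2.3742 bits.
Huffman merges: 3/100+3/25→3/20; 13/100+3/20→7/25; 1/5+6/25→11/25; 7/25+7/25→14/25; 11/25+14/25→1. L = 243/100 ≈ 2.4300.
L − H = 2.4300 − 2.3742 = 0.056 bits.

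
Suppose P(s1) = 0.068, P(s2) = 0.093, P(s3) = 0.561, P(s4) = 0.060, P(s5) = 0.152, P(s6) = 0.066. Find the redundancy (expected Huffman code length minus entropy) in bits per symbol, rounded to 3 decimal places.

Entropy H = −Σ p log₂ p ≈ 1.9657 bits.
Huffman merges: 3/50+33/500→63/500; 17/250+93/1000→161/1000; 63/500+19/125→139/500; 161/1000+139/500→439/1000; 439/1000+561/1000→1. L = 501/250 ≈ 2.0040.
L − H = 2.0040 − 1.9657 = 0.038 bits.

0.038 bits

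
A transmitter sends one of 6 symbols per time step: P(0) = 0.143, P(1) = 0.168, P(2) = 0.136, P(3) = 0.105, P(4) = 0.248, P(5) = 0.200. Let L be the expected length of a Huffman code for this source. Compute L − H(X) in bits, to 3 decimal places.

Entropy H = −Σ p log₂ p ≈ 2.5297 bits.
Huffman merges: 21/200+17/125→241/1000; 143/1000+21/125→311/1000; 1/5+241/1000→441/1000; 31/125+311/1000→559/1000; 441/1000+559/1000→1. L = 319/125 ≈ 2.5520.
L − H = 2.5520 − 2.5297 = 0.022 bits.

0.022 bits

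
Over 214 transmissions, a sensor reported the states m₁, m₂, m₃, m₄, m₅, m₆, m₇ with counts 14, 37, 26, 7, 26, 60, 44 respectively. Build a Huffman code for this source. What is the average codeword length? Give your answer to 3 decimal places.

Probabilities are the counts divided by 214.
Repeatedly combine the two least-probable nodes; the expected code length is the sum of the merged weights.
merge 7/214 + 7/107 → 21/214
merge 21/214 + 13/107 → 47/214
merge 13/107 + 37/214 → 63/214
merge 22/107 + 47/214 → 91/214
merge 30/107 + 63/214 → 123/214
merge 91/214 + 123/214 → 1
L = 21/214 + 47/214 + 63/214 + 91/214 + 123/214 + 1 = 559/214 ≈ 2.612 bits/symbol.

2.612 bits/symbol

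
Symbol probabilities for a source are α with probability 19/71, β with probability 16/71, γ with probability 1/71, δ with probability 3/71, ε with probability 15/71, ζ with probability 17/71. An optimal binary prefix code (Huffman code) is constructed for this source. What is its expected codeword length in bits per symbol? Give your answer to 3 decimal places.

Repeatedly combine the two least-probable nodes; the expected code length is the sum of the merged weights.
merge 1/71 + 3/71 → 4/71
merge 4/71 + 15/71 → 19/71
merge 16/71 + 17/71 → 33/71
merge 19/71 + 19/71 → 38/71
merge 33/71 + 38/71 → 1
L = 4/71 + 19/71 + 33/71 + 38/71 + 1 = 165/71 ≈ 2.324 bits/symbol.

2.324 bits/symbol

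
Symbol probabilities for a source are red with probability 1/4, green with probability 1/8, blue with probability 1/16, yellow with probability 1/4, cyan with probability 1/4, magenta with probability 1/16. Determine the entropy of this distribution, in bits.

2.375 bits

Each probability is a power of 1/2, so log₂(1/p) is an integer.
H = Σ p·log₂(1/p) = 1/4·2 + 1/8·3 + 1/16·4 + 1/4·2 + 1/4·2 + 1/16·4 = 2.375 bits.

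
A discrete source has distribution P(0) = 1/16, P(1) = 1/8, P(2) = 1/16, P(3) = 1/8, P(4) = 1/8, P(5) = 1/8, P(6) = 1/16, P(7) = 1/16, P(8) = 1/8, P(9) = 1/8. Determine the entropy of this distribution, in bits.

Each probability is a power of 1/2, so log₂(1/p) is an integer.
H = Σ p·log₂(1/p) = 1/16·4 + 1/8·3 + 1/16·4 + 1/8·3 + 1/8·3 + 1/8·3 + 1/16·4 + 1/16·4 + 1/8·3 + 1/8·3 = 3.25 bits.

3.25 bits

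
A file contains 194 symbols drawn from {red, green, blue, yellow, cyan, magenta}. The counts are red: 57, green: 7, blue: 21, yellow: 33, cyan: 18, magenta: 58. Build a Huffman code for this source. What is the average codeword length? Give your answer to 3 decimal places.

2.366 bits/symbol

Probabilities are the counts divided by 194.
Repeatedly combine the two least-probable nodes; the expected code length is the sum of the merged weights.
merge 7/194 + 9/97 → 25/194
merge 21/194 + 25/194 → 23/97
merge 33/194 + 23/97 → 79/194
merge 57/194 + 29/97 → 115/194
merge 79/194 + 115/194 → 1
L = 25/194 + 23/97 + 79/194 + 115/194 + 1 = 459/194 ≈ 2.366 bits/symbol.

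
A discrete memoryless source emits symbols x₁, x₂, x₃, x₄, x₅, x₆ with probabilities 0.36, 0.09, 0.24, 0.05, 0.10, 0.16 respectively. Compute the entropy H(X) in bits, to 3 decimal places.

H = −Σ pᵢ log₂ pᵢ.
−0.36·log₂(0.36) = 0.5306
−0.09·log₂(0.09) = 0.3127
−0.24·log₂(0.24) = 0.4941
−0.05·log₂(0.05) = 0.2161
−0.10·log₂(0.10) = 0.3322
−0.16·log₂(0.16) = 0.4230
Sum ≈ 2.3087 → 2.309 bits.

2.309 bits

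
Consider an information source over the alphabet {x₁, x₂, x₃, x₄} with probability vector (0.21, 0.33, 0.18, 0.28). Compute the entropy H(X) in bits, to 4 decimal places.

H = −Σ pᵢ log₂ pᵢ.
−0.21·log₂(0.21) = 0.4728
−0.33·log₂(0.33) = 0.5278
−0.18·log₂(0.18) = 0.4453
−0.28·log₂(0.28) = 0.5142
Sum ≈ 1.9602 → 1.9602 bits.

1.9602 bits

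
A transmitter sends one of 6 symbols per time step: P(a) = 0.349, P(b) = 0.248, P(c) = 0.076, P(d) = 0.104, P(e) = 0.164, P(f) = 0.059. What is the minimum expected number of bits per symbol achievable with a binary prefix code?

2.374 bits/symbol

Repeatedly combine the two least-probable nodes; the expected code length is the sum of the merged weights.
merge 59/1000 + 19/250 → 27/200
merge 13/125 + 27/200 → 239/1000
merge 41/250 + 239/1000 → 403/1000
merge 31/125 + 349/1000 → 597/1000
merge 403/1000 + 597/1000 → 1
L = 27/200 + 239/1000 + 403/1000 + 597/1000 + 1 = 1187/500 = 2.374 bits/symbol.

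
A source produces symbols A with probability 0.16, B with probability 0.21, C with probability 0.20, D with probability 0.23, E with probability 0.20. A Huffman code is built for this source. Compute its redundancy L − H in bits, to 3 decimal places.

Entropy H = −Σ p log₂ p ≈ 2.3123 bits.
Huffman merges: 4/25+1/5→9/25; 1/5+21/100→41/100; 23/100+9/25→59/100; 41/100+59/100→1. L = 59/25 ≈ 2.3600.
L − H = 2.3600 − 2.3123 = 0.048 bits.

0.048 bits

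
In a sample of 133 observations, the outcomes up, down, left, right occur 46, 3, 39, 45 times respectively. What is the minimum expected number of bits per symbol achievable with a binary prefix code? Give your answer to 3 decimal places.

Probabilities are the counts divided by 133.
Repeatedly combine the two least-probable nodes; the expected code length is the sum of the merged weights.
merge 3/133 + 39/133 → 6/19
merge 6/19 + 45/133 → 87/133
merge 46/133 + 87/133 → 1
L = 6/19 + 87/133 + 1 = 262/133 ≈ 1.970 bits/symbol.

1.970 bits/symbol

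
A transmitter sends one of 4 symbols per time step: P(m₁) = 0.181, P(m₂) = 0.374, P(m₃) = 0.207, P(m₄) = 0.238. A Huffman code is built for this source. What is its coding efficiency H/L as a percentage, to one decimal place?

Entropy H = −Σ p log₂ p ≈ 1.9403 bits.
Huffman merges: 181/1000+207/1000→97/250; 119/500+187/500→153/250; 97/250+153/250→1. L = 2 ≈ 2.0000.
Efficiency = H/L = 1.9403/2.0000 = 97.0%.

97.0%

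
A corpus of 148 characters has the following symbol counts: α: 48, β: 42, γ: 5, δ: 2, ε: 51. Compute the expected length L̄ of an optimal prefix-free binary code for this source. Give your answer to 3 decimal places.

Probabilities are the counts divided by 148.
Repeatedly combine the two least-probable nodes; the expected code length is the sum of the merged weights.
merge 1/74 + 5/148 → 7/148
merge 7/148 + 21/74 → 49/148
merge 12/37 + 49/148 → 97/148
merge 51/148 + 97/148 → 1
L = 7/148 + 49/148 + 97/148 + 1 = 301/148 ≈ 2.034 bits/symbol.

2.034 bits/symbol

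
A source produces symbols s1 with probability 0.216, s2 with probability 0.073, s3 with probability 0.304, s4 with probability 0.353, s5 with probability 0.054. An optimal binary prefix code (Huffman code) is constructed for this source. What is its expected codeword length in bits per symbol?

2.117 bits/symbol

Repeatedly combine the two least-probable nodes; the expected code length is the sum of the merged weights.
merge 27/500 + 73/1000 → 127/1000
merge 127/1000 + 27/125 → 343/1000
merge 38/125 + 343/1000 → 647/1000
merge 353/1000 + 647/1000 → 1
L = 127/1000 + 343/1000 + 647/1000 + 1 = 2117/1000 = 2.117 bits/symbol.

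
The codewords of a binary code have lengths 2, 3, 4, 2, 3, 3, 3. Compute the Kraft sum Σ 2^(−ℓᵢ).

With common denominator 2^4 = 16: Σ 2^(−ℓᵢ) = 4/16 + 2/16 + 1/16 + 4/16 + 2/16 + 2/16 + 2/16 = 17/16 = 1.0625.

1.0625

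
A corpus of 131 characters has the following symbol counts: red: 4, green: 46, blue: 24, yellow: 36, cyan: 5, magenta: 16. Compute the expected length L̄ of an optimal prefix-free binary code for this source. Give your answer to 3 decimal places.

Probabilities are the counts divided by 131.
Repeatedly combine the two least-probable nodes; the expected code length is the sum of the merged weights.
merge 4/131 + 5/131 → 9/131
merge 9/131 + 16/131 → 25/131
merge 24/131 + 25/131 → 49/131
merge 36/131 + 46/131 → 82/131
merge 49/131 + 82/131 → 1
L = 9/131 + 25/131 + 49/131 + 82/131 + 1 = 296/131 ≈ 2.260 bits/symbol.

2.260 bits/symbol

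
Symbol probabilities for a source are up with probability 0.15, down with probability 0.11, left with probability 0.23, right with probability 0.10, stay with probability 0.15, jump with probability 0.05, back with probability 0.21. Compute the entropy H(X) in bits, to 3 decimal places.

H = −Σ pᵢ log₂ pᵢ.
−0.15·log₂(0.15) = 0.4105
−0.11·log₂(0.11) = 0.3503
−0.23·log₂(0.23) = 0.4877
−0.10·log₂(0.10) = 0.3322
−0.15·log₂(0.15) = 0.4105
−0.05·log₂(0.05) = 0.2161
−0.21·log₂(0.21) = 0.4728
Sum ≈ 2.6802 → 2.680 bits.

2.680 bits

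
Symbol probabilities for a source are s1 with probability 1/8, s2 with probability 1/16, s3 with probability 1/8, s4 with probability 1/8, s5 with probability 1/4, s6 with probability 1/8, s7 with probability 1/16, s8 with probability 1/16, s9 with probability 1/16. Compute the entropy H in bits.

3 bits

Each probability is a power of 1/2, so log₂(1/p) is an integer.
H = Σ p·log₂(1/p) = 1/8·3 + 1/16·4 + 1/8·3 + 1/8·3 + 1/4·2 + 1/8·3 + 1/16·4 + 1/16·4 + 1/16·4 = 3 bits.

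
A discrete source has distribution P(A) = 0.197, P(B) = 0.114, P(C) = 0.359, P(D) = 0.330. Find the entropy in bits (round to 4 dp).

H = −Σ pᵢ log₂ pᵢ.
−0.197·log₂(0.197) = 0.4617
−0.114·log₂(0.114) = 0.3571
−0.359·log₂(0.359) = 0.5306
−0.330·log₂(0.330) = 0.5278
Sum ≈ 1.8773 → 1.8773 bits.

1.8773 bits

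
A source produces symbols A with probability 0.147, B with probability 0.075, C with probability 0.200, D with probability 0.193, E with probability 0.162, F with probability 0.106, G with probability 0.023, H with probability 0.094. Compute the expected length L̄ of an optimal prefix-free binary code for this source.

Repeatedly combine the two least-probable nodes; the expected code length is the sum of the merged weights.
merge 23/1000 + 3/40 → 49/500
merge 47/500 + 49/500 → 24/125
merge 53/500 + 147/1000 → 253/1000
merge 81/500 + 24/125 → 177/500
merge 193/1000 + 1/5 → 393/1000
merge 253/1000 + 177/500 → 607/1000
merge 393/1000 + 607/1000 → 1
L = 49/500 + 24/125 + 253/1000 + 177/500 + 393/1000 + 607/1000 + 1 = 2897/1000 = 2.897 bits/symbol.

2.897 bits/symbol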